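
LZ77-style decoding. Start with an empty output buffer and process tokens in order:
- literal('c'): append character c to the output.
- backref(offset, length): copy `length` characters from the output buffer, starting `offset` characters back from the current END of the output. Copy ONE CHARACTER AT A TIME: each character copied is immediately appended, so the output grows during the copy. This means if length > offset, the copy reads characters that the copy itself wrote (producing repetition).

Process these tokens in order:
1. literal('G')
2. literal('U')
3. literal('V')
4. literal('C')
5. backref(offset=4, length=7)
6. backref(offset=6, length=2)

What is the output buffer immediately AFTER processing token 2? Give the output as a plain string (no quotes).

Token 1: literal('G'). Output: "G"
Token 2: literal('U'). Output: "GU"

Answer: GU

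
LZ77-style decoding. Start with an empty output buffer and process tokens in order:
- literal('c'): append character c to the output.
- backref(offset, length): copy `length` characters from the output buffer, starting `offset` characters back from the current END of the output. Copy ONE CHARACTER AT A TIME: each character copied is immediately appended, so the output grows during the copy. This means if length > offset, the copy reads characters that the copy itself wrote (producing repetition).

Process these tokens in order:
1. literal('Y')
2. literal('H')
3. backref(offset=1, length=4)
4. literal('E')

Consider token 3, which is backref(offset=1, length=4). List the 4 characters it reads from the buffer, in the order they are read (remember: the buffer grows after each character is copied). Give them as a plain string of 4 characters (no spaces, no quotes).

Token 1: literal('Y'). Output: "Y"
Token 2: literal('H'). Output: "YH"
Token 3: backref(off=1, len=4). Buffer before: "YH" (len 2)
  byte 1: read out[1]='H', append. Buffer now: "YHH"
  byte 2: read out[2]='H', append. Buffer now: "YHHH"
  byte 3: read out[3]='H', append. Buffer now: "YHHHH"
  byte 4: read out[4]='H', append. Buffer now: "YHHHHH"

Answer: HHHH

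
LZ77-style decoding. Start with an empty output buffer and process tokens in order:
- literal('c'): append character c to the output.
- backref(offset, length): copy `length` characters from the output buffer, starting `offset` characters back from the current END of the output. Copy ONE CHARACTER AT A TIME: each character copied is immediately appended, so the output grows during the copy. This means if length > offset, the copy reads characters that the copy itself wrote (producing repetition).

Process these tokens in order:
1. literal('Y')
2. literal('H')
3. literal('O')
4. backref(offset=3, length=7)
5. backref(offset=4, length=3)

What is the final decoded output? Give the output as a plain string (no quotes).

Answer: YHOYHOYHOYYHO

Derivation:
Token 1: literal('Y'). Output: "Y"
Token 2: literal('H'). Output: "YH"
Token 3: literal('O'). Output: "YHO"
Token 4: backref(off=3, len=7) (overlapping!). Copied 'YHOYHOY' from pos 0. Output: "YHOYHOYHOY"
Token 5: backref(off=4, len=3). Copied 'YHO' from pos 6. Output: "YHOYHOYHOYYHO"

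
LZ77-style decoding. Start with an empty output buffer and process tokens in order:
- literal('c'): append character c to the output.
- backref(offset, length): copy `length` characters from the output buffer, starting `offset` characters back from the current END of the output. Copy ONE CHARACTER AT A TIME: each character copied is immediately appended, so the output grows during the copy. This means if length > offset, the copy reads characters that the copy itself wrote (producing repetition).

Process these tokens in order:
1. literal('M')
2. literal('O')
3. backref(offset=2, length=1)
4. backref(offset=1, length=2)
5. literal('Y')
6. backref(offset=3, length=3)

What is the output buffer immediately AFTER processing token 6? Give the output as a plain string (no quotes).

Answer: MOMMMYMMY

Derivation:
Token 1: literal('M'). Output: "M"
Token 2: literal('O'). Output: "MO"
Token 3: backref(off=2, len=1). Copied 'M' from pos 0. Output: "MOM"
Token 4: backref(off=1, len=2) (overlapping!). Copied 'MM' from pos 2. Output: "MOMMM"
Token 5: literal('Y'). Output: "MOMMMY"
Token 6: backref(off=3, len=3). Copied 'MMY' from pos 3. Output: "MOMMMYMMY"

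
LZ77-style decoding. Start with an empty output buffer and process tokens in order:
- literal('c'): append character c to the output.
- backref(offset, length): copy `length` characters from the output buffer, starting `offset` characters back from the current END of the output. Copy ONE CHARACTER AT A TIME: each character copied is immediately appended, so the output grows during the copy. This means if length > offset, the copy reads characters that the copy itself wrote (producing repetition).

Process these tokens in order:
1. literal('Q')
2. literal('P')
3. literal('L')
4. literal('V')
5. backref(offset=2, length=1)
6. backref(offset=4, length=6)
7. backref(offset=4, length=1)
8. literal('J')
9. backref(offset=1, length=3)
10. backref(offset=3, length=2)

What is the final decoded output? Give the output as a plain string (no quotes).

Token 1: literal('Q'). Output: "Q"
Token 2: literal('P'). Output: "QP"
Token 3: literal('L'). Output: "QPL"
Token 4: literal('V'). Output: "QPLV"
Token 5: backref(off=2, len=1). Copied 'L' from pos 2. Output: "QPLVL"
Token 6: backref(off=4, len=6) (overlapping!). Copied 'PLVLPL' from pos 1. Output: "QPLVLPLVLPL"
Token 7: backref(off=4, len=1). Copied 'V' from pos 7. Output: "QPLVLPLVLPLV"
Token 8: literal('J'). Output: "QPLVLPLVLPLVJ"
Token 9: backref(off=1, len=3) (overlapping!). Copied 'JJJ' from pos 12. Output: "QPLVLPLVLPLVJJJJ"
Token 10: backref(off=3, len=2). Copied 'JJ' from pos 13. Output: "QPLVLPLVLPLVJJJJJJ"

Answer: QPLVLPLVLPLVJJJJJJ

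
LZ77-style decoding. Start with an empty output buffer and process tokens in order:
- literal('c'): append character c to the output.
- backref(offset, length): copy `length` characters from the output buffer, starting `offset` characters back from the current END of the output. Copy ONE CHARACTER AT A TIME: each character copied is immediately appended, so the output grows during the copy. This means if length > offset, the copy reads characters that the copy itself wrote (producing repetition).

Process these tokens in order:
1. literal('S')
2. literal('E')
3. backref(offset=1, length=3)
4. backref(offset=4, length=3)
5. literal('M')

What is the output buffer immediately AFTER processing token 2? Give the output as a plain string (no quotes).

Token 1: literal('S'). Output: "S"
Token 2: literal('E'). Output: "SE"

Answer: SE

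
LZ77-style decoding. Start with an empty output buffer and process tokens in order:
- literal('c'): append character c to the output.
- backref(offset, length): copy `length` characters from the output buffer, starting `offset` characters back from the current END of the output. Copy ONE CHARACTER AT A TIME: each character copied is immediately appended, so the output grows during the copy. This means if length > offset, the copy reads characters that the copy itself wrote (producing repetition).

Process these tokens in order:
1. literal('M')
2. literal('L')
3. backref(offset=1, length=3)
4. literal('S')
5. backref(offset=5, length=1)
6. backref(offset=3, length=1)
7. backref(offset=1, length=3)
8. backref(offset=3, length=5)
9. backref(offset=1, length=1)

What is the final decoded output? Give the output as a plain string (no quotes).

Token 1: literal('M'). Output: "M"
Token 2: literal('L'). Output: "ML"
Token 3: backref(off=1, len=3) (overlapping!). Copied 'LLL' from pos 1. Output: "MLLLL"
Token 4: literal('S'). Output: "MLLLLS"
Token 5: backref(off=5, len=1). Copied 'L' from pos 1. Output: "MLLLLSL"
Token 6: backref(off=3, len=1). Copied 'L' from pos 4. Output: "MLLLLSLL"
Token 7: backref(off=1, len=3) (overlapping!). Copied 'LLL' from pos 7. Output: "MLLLLSLLLLL"
Token 8: backref(off=3, len=5) (overlapping!). Copied 'LLLLL' from pos 8. Output: "MLLLLSLLLLLLLLLL"
Token 9: backref(off=1, len=1). Copied 'L' from pos 15. Output: "MLLLLSLLLLLLLLLLL"

Answer: MLLLLSLLLLLLLLLLL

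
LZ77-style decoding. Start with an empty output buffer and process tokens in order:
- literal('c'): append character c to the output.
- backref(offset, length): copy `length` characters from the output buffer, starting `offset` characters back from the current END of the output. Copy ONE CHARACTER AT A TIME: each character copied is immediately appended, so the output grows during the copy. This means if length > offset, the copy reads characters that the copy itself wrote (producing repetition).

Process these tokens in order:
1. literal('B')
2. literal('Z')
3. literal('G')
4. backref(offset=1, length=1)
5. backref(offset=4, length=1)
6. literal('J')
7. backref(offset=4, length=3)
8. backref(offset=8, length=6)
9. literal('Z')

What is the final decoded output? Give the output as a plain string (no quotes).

Token 1: literal('B'). Output: "B"
Token 2: literal('Z'). Output: "BZ"
Token 3: literal('G'). Output: "BZG"
Token 4: backref(off=1, len=1). Copied 'G' from pos 2. Output: "BZGG"
Token 5: backref(off=4, len=1). Copied 'B' from pos 0. Output: "BZGGB"
Token 6: literal('J'). Output: "BZGGBJ"
Token 7: backref(off=4, len=3). Copied 'GGB' from pos 2. Output: "BZGGBJGGB"
Token 8: backref(off=8, len=6). Copied 'ZGGBJG' from pos 1. Output: "BZGGBJGGBZGGBJG"
Token 9: literal('Z'). Output: "BZGGBJGGBZGGBJGZ"

Answer: BZGGBJGGBZGGBJGZ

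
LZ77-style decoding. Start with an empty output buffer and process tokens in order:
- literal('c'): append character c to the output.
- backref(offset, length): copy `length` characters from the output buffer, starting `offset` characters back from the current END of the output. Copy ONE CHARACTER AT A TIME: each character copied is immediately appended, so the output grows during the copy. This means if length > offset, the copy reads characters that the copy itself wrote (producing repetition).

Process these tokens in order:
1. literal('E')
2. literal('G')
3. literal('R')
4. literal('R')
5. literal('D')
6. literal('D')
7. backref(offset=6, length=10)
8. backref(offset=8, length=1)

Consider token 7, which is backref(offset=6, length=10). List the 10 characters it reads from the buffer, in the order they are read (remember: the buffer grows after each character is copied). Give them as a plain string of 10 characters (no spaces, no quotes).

Token 1: literal('E'). Output: "E"
Token 2: literal('G'). Output: "EG"
Token 3: literal('R'). Output: "EGR"
Token 4: literal('R'). Output: "EGRR"
Token 5: literal('D'). Output: "EGRRD"
Token 6: literal('D'). Output: "EGRRDD"
Token 7: backref(off=6, len=10). Buffer before: "EGRRDD" (len 6)
  byte 1: read out[0]='E', append. Buffer now: "EGRRDDE"
  byte 2: read out[1]='G', append. Buffer now: "EGRRDDEG"
  byte 3: read out[2]='R', append. Buffer now: "EGRRDDEGR"
  byte 4: read out[3]='R', append. Buffer now: "EGRRDDEGRR"
  byte 5: read out[4]='D', append. Buffer now: "EGRRDDEGRRD"
  byte 6: read out[5]='D', append. Buffer now: "EGRRDDEGRRDD"
  byte 7: read out[6]='E', append. Buffer now: "EGRRDDEGRRDDE"
  byte 8: read out[7]='G', append. Buffer now: "EGRRDDEGRRDDEG"
  byte 9: read out[8]='R', append. Buffer now: "EGRRDDEGRRDDEGR"
  byte 10: read out[9]='R', append. Buffer now: "EGRRDDEGRRDDEGRR"

Answer: EGRRDDEGRR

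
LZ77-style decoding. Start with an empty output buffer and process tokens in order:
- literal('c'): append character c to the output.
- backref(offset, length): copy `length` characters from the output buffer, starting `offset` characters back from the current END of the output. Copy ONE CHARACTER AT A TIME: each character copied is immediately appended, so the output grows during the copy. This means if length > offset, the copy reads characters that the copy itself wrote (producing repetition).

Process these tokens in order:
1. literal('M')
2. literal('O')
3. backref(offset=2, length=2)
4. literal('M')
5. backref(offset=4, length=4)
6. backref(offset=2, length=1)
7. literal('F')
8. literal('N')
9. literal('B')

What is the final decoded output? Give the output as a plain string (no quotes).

Token 1: literal('M'). Output: "M"
Token 2: literal('O'). Output: "MO"
Token 3: backref(off=2, len=2). Copied 'MO' from pos 0. Output: "MOMO"
Token 4: literal('M'). Output: "MOMOM"
Token 5: backref(off=4, len=4). Copied 'OMOM' from pos 1. Output: "MOMOMOMOM"
Token 6: backref(off=2, len=1). Copied 'O' from pos 7. Output: "MOMOMOMOMO"
Token 7: literal('F'). Output: "MOMOMOMOMOF"
Token 8: literal('N'). Output: "MOMOMOMOMOFN"
Token 9: literal('B'). Output: "MOMOMOMOMOFNB"

Answer: MOMOMOMOMOFNB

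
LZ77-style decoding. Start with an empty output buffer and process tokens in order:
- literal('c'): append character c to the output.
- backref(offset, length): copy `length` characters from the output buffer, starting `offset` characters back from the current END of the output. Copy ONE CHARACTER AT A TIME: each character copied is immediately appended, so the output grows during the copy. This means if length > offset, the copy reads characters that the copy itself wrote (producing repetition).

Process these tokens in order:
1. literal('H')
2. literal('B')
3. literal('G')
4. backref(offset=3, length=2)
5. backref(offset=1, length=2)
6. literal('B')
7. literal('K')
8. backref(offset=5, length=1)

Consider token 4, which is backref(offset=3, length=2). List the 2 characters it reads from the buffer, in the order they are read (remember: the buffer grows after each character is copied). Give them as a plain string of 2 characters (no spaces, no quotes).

Answer: HB

Derivation:
Token 1: literal('H'). Output: "H"
Token 2: literal('B'). Output: "HB"
Token 3: literal('G'). Output: "HBG"
Token 4: backref(off=3, len=2). Buffer before: "HBG" (len 3)
  byte 1: read out[0]='H', append. Buffer now: "HBGH"
  byte 2: read out[1]='B', append. Buffer now: "HBGHB"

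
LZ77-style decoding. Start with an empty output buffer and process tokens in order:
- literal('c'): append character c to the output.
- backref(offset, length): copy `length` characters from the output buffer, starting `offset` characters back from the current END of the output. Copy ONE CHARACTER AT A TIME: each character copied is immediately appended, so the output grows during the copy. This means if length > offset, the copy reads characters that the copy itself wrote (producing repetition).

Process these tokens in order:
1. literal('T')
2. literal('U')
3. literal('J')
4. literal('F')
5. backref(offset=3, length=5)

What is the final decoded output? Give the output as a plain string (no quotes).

Answer: TUJFUJFUJ

Derivation:
Token 1: literal('T'). Output: "T"
Token 2: literal('U'). Output: "TU"
Token 3: literal('J'). Output: "TUJ"
Token 4: literal('F'). Output: "TUJF"
Token 5: backref(off=3, len=5) (overlapping!). Copied 'UJFUJ' from pos 1. Output: "TUJFUJFUJ"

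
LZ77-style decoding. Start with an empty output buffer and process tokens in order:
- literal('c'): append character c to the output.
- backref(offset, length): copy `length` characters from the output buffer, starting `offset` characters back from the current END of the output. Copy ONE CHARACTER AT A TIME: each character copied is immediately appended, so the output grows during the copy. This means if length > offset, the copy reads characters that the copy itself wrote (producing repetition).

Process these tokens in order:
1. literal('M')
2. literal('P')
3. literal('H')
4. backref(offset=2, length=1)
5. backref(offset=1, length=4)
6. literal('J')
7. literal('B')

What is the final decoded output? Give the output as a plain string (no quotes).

Answer: MPHPPPPPJB

Derivation:
Token 1: literal('M'). Output: "M"
Token 2: literal('P'). Output: "MP"
Token 3: literal('H'). Output: "MPH"
Token 4: backref(off=2, len=1). Copied 'P' from pos 1. Output: "MPHP"
Token 5: backref(off=1, len=4) (overlapping!). Copied 'PPPP' from pos 3. Output: "MPHPPPPP"
Token 6: literal('J'). Output: "MPHPPPPPJ"
Token 7: literal('B'). Output: "MPHPPPPPJB"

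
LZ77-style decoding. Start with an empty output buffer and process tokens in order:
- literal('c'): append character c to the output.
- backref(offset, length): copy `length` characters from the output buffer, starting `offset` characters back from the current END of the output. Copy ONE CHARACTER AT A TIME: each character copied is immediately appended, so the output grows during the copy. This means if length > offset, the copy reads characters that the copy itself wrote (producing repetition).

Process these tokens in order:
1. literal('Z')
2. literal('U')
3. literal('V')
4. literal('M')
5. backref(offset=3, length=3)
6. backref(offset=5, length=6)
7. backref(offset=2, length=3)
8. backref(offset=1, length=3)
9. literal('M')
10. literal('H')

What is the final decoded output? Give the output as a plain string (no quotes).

Token 1: literal('Z'). Output: "Z"
Token 2: literal('U'). Output: "ZU"
Token 3: literal('V'). Output: "ZUV"
Token 4: literal('M'). Output: "ZUVM"
Token 5: backref(off=3, len=3). Copied 'UVM' from pos 1. Output: "ZUVMUVM"
Token 6: backref(off=5, len=6) (overlapping!). Copied 'VMUVMV' from pos 2. Output: "ZUVMUVMVMUVMV"
Token 7: backref(off=2, len=3) (overlapping!). Copied 'MVM' from pos 11. Output: "ZUVMUVMVMUVMVMVM"
Token 8: backref(off=1, len=3) (overlapping!). Copied 'MMM' from pos 15. Output: "ZUVMUVMVMUVMVMVMMMM"
Token 9: literal('M'). Output: "ZUVMUVMVMUVMVMVMMMMM"
Token 10: literal('H'). Output: "ZUVMUVMVMUVMVMVMMMMMH"

Answer: ZUVMUVMVMUVMVMVMMMMMH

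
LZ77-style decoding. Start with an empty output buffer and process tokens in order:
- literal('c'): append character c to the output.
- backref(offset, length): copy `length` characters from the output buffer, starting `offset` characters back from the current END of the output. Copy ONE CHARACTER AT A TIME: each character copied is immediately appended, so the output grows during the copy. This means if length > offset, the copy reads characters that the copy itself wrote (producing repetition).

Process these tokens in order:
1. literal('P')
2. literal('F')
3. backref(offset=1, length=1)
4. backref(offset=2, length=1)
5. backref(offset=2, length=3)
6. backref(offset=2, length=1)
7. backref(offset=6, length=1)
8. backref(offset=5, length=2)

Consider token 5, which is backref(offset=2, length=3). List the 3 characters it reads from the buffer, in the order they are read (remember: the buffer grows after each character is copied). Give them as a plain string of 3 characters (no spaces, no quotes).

Answer: FFF

Derivation:
Token 1: literal('P'). Output: "P"
Token 2: literal('F'). Output: "PF"
Token 3: backref(off=1, len=1). Copied 'F' from pos 1. Output: "PFF"
Token 4: backref(off=2, len=1). Copied 'F' from pos 1. Output: "PFFF"
Token 5: backref(off=2, len=3). Buffer before: "PFFF" (len 4)
  byte 1: read out[2]='F', append. Buffer now: "PFFFF"
  byte 2: read out[3]='F', append. Buffer now: "PFFFFF"
  byte 3: read out[4]='F', append. Buffer now: "PFFFFFF"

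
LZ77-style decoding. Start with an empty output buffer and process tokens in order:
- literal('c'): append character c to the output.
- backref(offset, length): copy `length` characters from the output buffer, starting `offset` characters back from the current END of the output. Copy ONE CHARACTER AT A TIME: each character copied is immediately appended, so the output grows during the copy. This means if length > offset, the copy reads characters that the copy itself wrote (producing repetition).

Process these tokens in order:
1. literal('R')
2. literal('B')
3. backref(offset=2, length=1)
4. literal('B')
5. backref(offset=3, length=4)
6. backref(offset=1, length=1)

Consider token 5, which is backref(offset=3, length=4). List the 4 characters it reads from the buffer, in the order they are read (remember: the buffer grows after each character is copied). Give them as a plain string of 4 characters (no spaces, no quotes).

Token 1: literal('R'). Output: "R"
Token 2: literal('B'). Output: "RB"
Token 3: backref(off=2, len=1). Copied 'R' from pos 0. Output: "RBR"
Token 4: literal('B'). Output: "RBRB"
Token 5: backref(off=3, len=4). Buffer before: "RBRB" (len 4)
  byte 1: read out[1]='B', append. Buffer now: "RBRBB"
  byte 2: read out[2]='R', append. Buffer now: "RBRBBR"
  byte 3: read out[3]='B', append. Buffer now: "RBRBBRB"
  byte 4: read out[4]='B', append. Buffer now: "RBRBBRBB"

Answer: BRBB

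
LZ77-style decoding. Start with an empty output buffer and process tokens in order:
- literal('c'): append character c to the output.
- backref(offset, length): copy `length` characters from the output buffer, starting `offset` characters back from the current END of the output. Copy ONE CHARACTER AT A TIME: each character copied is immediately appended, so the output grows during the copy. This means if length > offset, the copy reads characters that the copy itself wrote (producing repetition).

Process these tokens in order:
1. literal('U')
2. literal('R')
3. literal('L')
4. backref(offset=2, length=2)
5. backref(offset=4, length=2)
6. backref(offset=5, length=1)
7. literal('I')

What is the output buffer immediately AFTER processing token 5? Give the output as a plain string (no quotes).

Token 1: literal('U'). Output: "U"
Token 2: literal('R'). Output: "UR"
Token 3: literal('L'). Output: "URL"
Token 4: backref(off=2, len=2). Copied 'RL' from pos 1. Output: "URLRL"
Token 5: backref(off=4, len=2). Copied 'RL' from pos 1. Output: "URLRLRL"

Answer: URLRLRL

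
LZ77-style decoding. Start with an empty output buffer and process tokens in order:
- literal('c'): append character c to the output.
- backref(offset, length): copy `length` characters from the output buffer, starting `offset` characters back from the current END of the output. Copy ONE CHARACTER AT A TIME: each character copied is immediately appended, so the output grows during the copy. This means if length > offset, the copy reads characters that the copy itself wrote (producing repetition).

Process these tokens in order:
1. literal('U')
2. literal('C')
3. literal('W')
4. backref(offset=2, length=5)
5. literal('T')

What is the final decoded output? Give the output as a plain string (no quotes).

Token 1: literal('U'). Output: "U"
Token 2: literal('C'). Output: "UC"
Token 3: literal('W'). Output: "UCW"
Token 4: backref(off=2, len=5) (overlapping!). Copied 'CWCWC' from pos 1. Output: "UCWCWCWC"
Token 5: literal('T'). Output: "UCWCWCWCT"

Answer: UCWCWCWCT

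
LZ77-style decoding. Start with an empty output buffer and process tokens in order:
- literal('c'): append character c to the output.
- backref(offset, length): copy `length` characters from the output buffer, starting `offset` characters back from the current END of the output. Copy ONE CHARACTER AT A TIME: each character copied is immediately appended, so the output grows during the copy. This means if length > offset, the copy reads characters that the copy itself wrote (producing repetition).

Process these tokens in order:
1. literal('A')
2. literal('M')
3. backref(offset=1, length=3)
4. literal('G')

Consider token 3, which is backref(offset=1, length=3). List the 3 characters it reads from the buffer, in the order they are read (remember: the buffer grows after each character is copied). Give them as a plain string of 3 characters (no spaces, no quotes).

Token 1: literal('A'). Output: "A"
Token 2: literal('M'). Output: "AM"
Token 3: backref(off=1, len=3). Buffer before: "AM" (len 2)
  byte 1: read out[1]='M', append. Buffer now: "AMM"
  byte 2: read out[2]='M', append. Buffer now: "AMMM"
  byte 3: read out[3]='M', append. Buffer now: "AMMMM"

Answer: MMM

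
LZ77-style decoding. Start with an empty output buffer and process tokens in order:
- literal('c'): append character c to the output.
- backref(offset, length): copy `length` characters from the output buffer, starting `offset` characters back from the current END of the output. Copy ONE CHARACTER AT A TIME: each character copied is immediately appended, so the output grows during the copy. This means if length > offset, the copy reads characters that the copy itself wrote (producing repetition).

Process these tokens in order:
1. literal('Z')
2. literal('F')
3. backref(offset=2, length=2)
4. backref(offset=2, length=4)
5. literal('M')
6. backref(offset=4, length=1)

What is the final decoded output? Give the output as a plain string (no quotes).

Answer: ZFZFZFZFMF

Derivation:
Token 1: literal('Z'). Output: "Z"
Token 2: literal('F'). Output: "ZF"
Token 3: backref(off=2, len=2). Copied 'ZF' from pos 0. Output: "ZFZF"
Token 4: backref(off=2, len=4) (overlapping!). Copied 'ZFZF' from pos 2. Output: "ZFZFZFZF"
Token 5: literal('M'). Output: "ZFZFZFZFM"
Token 6: backref(off=4, len=1). Copied 'F' from pos 5. Output: "ZFZFZFZFMF"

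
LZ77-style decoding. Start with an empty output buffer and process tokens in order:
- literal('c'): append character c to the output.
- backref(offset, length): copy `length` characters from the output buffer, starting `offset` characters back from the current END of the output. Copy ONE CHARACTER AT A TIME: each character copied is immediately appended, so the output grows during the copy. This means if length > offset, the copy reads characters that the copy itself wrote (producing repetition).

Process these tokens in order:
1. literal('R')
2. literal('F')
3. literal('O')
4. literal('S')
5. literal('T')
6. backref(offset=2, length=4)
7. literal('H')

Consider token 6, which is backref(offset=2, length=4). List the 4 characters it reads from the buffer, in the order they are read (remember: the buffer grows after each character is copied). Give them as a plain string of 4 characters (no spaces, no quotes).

Token 1: literal('R'). Output: "R"
Token 2: literal('F'). Output: "RF"
Token 3: literal('O'). Output: "RFO"
Token 4: literal('S'). Output: "RFOS"
Token 5: literal('T'). Output: "RFOST"
Token 6: backref(off=2, len=4). Buffer before: "RFOST" (len 5)
  byte 1: read out[3]='S', append. Buffer now: "RFOSTS"
  byte 2: read out[4]='T', append. Buffer now: "RFOSTST"
  byte 3: read out[5]='S', append. Buffer now: "RFOSTSTS"
  byte 4: read out[6]='T', append. Buffer now: "RFOSTSTST"

Answer: STST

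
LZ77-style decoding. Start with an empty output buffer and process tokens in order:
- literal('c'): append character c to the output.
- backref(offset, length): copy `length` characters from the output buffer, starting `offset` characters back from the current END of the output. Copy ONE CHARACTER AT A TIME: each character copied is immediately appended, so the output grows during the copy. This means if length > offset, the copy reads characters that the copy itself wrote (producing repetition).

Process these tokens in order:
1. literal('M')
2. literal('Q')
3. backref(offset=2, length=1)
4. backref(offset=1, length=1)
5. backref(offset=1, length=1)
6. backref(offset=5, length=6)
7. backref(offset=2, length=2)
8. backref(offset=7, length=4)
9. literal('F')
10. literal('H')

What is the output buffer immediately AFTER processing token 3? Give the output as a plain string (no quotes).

Token 1: literal('M'). Output: "M"
Token 2: literal('Q'). Output: "MQ"
Token 3: backref(off=2, len=1). Copied 'M' from pos 0. Output: "MQM"

Answer: MQM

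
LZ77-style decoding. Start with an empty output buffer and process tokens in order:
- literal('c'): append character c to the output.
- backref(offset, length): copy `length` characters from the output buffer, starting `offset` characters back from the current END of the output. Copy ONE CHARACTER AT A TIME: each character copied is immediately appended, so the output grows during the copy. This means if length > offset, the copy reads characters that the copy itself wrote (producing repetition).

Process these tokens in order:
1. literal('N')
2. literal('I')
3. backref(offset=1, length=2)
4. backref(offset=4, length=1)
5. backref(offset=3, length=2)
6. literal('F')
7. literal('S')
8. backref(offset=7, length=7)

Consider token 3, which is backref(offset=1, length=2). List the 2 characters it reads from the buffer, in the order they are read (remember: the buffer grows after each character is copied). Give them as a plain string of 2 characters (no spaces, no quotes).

Answer: II

Derivation:
Token 1: literal('N'). Output: "N"
Token 2: literal('I'). Output: "NI"
Token 3: backref(off=1, len=2). Buffer before: "NI" (len 2)
  byte 1: read out[1]='I', append. Buffer now: "NII"
  byte 2: read out[2]='I', append. Buffer now: "NIII"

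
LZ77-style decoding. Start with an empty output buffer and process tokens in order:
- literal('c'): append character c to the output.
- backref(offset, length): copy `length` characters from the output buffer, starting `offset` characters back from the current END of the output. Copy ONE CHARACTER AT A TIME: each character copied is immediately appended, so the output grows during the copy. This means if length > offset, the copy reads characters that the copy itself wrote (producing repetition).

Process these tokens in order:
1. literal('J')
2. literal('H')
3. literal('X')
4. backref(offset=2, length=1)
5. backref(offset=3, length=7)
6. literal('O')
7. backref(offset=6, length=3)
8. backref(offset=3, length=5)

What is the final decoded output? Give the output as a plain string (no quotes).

Token 1: literal('J'). Output: "J"
Token 2: literal('H'). Output: "JH"
Token 3: literal('X'). Output: "JHX"
Token 4: backref(off=2, len=1). Copied 'H' from pos 1. Output: "JHXH"
Token 5: backref(off=3, len=7) (overlapping!). Copied 'HXHHXHH' from pos 1. Output: "JHXHHXHHXHH"
Token 6: literal('O'). Output: "JHXHHXHHXHHO"
Token 7: backref(off=6, len=3). Copied 'HHX' from pos 6. Output: "JHXHHXHHXHHOHHX"
Token 8: backref(off=3, len=5) (overlapping!). Copied 'HHXHH' from pos 12. Output: "JHXHHXHHXHHOHHXHHXHH"

Answer: JHXHHXHHXHHOHHXHHXHH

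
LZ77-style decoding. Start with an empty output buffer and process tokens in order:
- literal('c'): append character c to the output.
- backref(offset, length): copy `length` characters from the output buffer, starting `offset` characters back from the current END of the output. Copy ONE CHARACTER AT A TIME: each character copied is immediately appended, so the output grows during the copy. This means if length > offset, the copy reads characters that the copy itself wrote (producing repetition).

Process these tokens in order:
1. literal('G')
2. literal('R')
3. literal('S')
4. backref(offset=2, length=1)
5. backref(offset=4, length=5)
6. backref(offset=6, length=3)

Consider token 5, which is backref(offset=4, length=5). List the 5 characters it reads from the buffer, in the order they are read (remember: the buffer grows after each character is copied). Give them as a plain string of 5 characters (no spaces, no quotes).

Token 1: literal('G'). Output: "G"
Token 2: literal('R'). Output: "GR"
Token 3: literal('S'). Output: "GRS"
Token 4: backref(off=2, len=1). Copied 'R' from pos 1. Output: "GRSR"
Token 5: backref(off=4, len=5). Buffer before: "GRSR" (len 4)
  byte 1: read out[0]='G', append. Buffer now: "GRSRG"
  byte 2: read out[1]='R', append. Buffer now: "GRSRGR"
  byte 3: read out[2]='S', append. Buffer now: "GRSRGRS"
  byte 4: read out[3]='R', append. Buffer now: "GRSRGRSR"
  byte 5: read out[4]='G', append. Buffer now: "GRSRGRSRG"

Answer: GRSRG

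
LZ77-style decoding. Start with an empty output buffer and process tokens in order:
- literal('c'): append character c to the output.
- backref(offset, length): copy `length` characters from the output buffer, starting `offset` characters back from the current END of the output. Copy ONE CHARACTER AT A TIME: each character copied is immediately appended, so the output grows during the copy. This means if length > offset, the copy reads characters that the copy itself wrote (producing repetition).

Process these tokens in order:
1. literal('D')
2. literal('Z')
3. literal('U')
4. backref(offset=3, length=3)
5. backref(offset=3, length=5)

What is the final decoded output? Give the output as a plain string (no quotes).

Answer: DZUDZUDZUDZ

Derivation:
Token 1: literal('D'). Output: "D"
Token 2: literal('Z'). Output: "DZ"
Token 3: literal('U'). Output: "DZU"
Token 4: backref(off=3, len=3). Copied 'DZU' from pos 0. Output: "DZUDZU"
Token 5: backref(off=3, len=5) (overlapping!). Copied 'DZUDZ' from pos 3. Output: "DZUDZUDZUDZ"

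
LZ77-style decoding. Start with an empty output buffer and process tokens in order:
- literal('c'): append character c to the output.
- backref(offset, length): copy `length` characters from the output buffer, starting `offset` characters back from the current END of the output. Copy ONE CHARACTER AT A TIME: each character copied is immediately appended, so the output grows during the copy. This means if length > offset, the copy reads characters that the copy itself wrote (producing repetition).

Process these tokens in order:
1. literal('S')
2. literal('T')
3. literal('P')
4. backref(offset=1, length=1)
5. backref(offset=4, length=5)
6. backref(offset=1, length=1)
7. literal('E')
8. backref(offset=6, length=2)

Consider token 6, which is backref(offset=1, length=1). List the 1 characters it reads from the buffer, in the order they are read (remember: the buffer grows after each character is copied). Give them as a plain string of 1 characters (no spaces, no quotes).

Answer: S

Derivation:
Token 1: literal('S'). Output: "S"
Token 2: literal('T'). Output: "ST"
Token 3: literal('P'). Output: "STP"
Token 4: backref(off=1, len=1). Copied 'P' from pos 2. Output: "STPP"
Token 5: backref(off=4, len=5) (overlapping!). Copied 'STPPS' from pos 0. Output: "STPPSTPPS"
Token 6: backref(off=1, len=1). Buffer before: "STPPSTPPS" (len 9)
  byte 1: read out[8]='S', append. Buffer now: "STPPSTPPSS"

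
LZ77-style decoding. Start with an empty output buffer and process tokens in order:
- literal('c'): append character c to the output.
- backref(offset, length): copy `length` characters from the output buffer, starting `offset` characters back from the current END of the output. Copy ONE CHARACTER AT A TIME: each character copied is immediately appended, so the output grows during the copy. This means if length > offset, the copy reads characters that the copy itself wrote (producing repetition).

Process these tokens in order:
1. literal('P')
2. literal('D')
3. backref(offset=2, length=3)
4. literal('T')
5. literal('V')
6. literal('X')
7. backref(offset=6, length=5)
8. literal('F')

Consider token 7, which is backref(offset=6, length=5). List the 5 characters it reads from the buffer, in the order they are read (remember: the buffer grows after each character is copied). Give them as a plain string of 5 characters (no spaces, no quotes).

Token 1: literal('P'). Output: "P"
Token 2: literal('D'). Output: "PD"
Token 3: backref(off=2, len=3) (overlapping!). Copied 'PDP' from pos 0. Output: "PDPDP"
Token 4: literal('T'). Output: "PDPDPT"
Token 5: literal('V'). Output: "PDPDPTV"
Token 6: literal('X'). Output: "PDPDPTVX"
Token 7: backref(off=6, len=5). Buffer before: "PDPDPTVX" (len 8)
  byte 1: read out[2]='P', append. Buffer now: "PDPDPTVXP"
  byte 2: read out[3]='D', append. Buffer now: "PDPDPTVXPD"
  byte 3: read out[4]='P', append. Buffer now: "PDPDPTVXPDP"
  byte 4: read out[5]='T', append. Buffer now: "PDPDPTVXPDPT"
  byte 5: read out[6]='V', append. Buffer now: "PDPDPTVXPDPTV"

Answer: PDPTV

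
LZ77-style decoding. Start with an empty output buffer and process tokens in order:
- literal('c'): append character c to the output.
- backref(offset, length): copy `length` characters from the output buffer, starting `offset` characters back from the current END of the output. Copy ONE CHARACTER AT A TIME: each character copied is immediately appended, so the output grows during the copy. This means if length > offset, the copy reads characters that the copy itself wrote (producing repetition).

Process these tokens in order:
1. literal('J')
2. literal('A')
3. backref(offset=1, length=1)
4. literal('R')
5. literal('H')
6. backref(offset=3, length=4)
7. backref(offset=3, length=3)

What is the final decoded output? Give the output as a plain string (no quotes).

Token 1: literal('J'). Output: "J"
Token 2: literal('A'). Output: "JA"
Token 3: backref(off=1, len=1). Copied 'A' from pos 1. Output: "JAA"
Token 4: literal('R'). Output: "JAAR"
Token 5: literal('H'). Output: "JAARH"
Token 6: backref(off=3, len=4) (overlapping!). Copied 'ARHA' from pos 2. Output: "JAARHARHA"
Token 7: backref(off=3, len=3). Copied 'RHA' from pos 6. Output: "JAARHARHARHA"

Answer: JAARHARHARHA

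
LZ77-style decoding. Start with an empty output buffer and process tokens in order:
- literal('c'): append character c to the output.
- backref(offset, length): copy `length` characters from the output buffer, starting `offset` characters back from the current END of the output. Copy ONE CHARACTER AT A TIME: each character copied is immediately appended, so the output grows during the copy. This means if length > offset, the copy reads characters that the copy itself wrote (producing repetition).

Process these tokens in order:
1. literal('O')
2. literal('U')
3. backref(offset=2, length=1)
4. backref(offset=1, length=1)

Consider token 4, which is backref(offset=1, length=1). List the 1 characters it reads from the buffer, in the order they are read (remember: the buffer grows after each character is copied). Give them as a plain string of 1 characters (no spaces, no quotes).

Token 1: literal('O'). Output: "O"
Token 2: literal('U'). Output: "OU"
Token 3: backref(off=2, len=1). Copied 'O' from pos 0. Output: "OUO"
Token 4: backref(off=1, len=1). Buffer before: "OUO" (len 3)
  byte 1: read out[2]='O', append. Buffer now: "OUOO"

Answer: O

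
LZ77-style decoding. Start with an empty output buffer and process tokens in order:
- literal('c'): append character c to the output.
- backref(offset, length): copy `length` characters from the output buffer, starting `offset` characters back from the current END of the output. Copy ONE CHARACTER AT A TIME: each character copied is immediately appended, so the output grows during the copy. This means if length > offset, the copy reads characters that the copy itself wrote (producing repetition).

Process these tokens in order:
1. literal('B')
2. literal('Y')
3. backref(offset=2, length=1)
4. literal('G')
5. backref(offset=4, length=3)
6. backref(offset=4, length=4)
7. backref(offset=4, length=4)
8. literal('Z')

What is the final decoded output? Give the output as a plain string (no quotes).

Token 1: literal('B'). Output: "B"
Token 2: literal('Y'). Output: "BY"
Token 3: backref(off=2, len=1). Copied 'B' from pos 0. Output: "BYB"
Token 4: literal('G'). Output: "BYBG"
Token 5: backref(off=4, len=3). Copied 'BYB' from pos 0. Output: "BYBGBYB"
Token 6: backref(off=4, len=4). Copied 'GBYB' from pos 3. Output: "BYBGBYBGBYB"
Token 7: backref(off=4, len=4). Copied 'GBYB' from pos 7. Output: "BYBGBYBGBYBGBYB"
Token 8: literal('Z'). Output: "BYBGBYBGBYBGBYBZ"

Answer: BYBGBYBGBYBGBYBZ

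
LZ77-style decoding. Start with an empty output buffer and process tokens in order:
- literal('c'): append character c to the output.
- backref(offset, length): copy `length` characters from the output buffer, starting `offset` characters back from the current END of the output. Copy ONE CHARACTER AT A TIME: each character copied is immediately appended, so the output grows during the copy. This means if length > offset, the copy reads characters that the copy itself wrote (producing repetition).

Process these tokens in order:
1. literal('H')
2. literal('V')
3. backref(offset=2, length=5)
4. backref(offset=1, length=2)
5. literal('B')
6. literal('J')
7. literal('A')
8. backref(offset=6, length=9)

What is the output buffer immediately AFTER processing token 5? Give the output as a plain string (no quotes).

Token 1: literal('H'). Output: "H"
Token 2: literal('V'). Output: "HV"
Token 3: backref(off=2, len=5) (overlapping!). Copied 'HVHVH' from pos 0. Output: "HVHVHVH"
Token 4: backref(off=1, len=2) (overlapping!). Copied 'HH' from pos 6. Output: "HVHVHVHHH"
Token 5: literal('B'). Output: "HVHVHVHHHB"

Answer: HVHVHVHHHB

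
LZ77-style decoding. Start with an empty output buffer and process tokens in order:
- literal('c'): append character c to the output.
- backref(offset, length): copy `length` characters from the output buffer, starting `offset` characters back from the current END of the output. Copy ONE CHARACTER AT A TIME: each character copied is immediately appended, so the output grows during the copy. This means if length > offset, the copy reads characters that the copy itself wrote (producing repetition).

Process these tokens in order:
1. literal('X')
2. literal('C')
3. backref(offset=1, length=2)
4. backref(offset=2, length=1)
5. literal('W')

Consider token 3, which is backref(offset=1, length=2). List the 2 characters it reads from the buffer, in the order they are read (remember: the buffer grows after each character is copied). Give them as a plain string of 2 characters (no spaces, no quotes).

Token 1: literal('X'). Output: "X"
Token 2: literal('C'). Output: "XC"
Token 3: backref(off=1, len=2). Buffer before: "XC" (len 2)
  byte 1: read out[1]='C', append. Buffer now: "XCC"
  byte 2: read out[2]='C', append. Buffer now: "XCCC"

Answer: CC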